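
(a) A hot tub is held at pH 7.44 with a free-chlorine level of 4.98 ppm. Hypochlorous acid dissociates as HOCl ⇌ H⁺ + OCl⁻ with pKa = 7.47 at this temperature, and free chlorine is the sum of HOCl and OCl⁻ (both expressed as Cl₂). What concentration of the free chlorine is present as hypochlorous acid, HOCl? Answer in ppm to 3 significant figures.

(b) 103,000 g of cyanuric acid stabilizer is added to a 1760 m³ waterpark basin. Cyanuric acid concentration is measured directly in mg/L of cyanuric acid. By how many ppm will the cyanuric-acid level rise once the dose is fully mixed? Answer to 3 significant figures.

(a) 2.58 ppm; (b) 58.5 ppm

(a) [OCl⁻]/[HOCl] = 10^(pH − pKa) = 10^(7.44 − 7.47) = 10^-0.03 = 0.9333.
(a) Fraction as HOCl = 1 / (1 + 0.9333) = 0.5173.
(a) HOCl = 0.5173 × 4.98 ppm = 2.576 ppm.

(b) Volume: 1760 m³ = 1,760,000 L.
(b) Rise: 103,000 g / 1,760,000 L × 1000 = 58.52 mg/L.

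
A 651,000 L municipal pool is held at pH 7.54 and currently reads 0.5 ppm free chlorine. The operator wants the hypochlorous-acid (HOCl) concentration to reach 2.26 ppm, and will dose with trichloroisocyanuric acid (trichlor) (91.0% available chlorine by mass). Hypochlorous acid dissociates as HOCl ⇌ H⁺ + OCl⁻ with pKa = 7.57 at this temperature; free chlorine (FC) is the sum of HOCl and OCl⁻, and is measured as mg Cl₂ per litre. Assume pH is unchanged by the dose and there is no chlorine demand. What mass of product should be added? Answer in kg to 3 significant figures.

2.77 kg

[OCl⁻]/[HOCl] = 10^(pH − pKa) = 10^(7.54 − 7.57) = 0.9333; fraction as HOCl = 1/(1 + 0.9333) = 0.5173.
Free chlorine required for 2.26 ppm HOCl: 2.26 / 0.5173 = 4.369 ppm.
FC to add: 4.369 − 0.5 = 3.869 mg/L as Cl₂.
Cl₂ equivalent: 3.869 mg/L × 651,000 L = 2519 g.
Product at 91.0% available Cl: 2519 / 0.91 = 2768 g.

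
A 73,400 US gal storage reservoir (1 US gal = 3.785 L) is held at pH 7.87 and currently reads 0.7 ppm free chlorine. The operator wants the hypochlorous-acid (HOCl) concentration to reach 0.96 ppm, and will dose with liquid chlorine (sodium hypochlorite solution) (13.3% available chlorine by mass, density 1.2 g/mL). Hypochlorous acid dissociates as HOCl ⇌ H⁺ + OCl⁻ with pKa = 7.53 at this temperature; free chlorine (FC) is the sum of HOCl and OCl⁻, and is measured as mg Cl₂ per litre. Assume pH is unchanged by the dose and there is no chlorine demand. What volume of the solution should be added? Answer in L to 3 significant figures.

4.11 L

Volume: 73,400 US gal × 3.785 L/gal = 277,819 L.
[OCl⁻]/[HOCl] = 10^(pH − pKa) = 10^(7.87 − 7.53) = 2.188; fraction as HOCl = 1/(1 + 2.188) = 0.3137.
Free chlorine required for 0.96 ppm HOCl: 0.96 / 0.3137 = 3.06 ppm.
FC to add: 3.06 − 0.7 = 2.36 mg/L as Cl₂.
Cl₂ equivalent: 2.36 mg/L × 277,819 L = 655.7 g.
Product at 13.3% available Cl: 655.7 / 0.133 = 4930 g.
Volume: 4930 g ÷ 1.2 g/mL = 4109 mL.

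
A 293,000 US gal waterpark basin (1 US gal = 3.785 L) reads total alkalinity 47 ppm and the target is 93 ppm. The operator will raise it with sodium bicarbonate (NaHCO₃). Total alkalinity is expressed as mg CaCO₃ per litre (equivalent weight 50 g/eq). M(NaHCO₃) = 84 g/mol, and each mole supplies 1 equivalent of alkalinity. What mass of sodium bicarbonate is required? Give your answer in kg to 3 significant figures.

Volume: 293,000 US gal × 3.785 L/gal = 1,109,005 L.
Alkalinity to add: (93 − 47) = 46 mg/L as CaCO₃ × 1,109,005 L = 51,010 g as CaCO₃.
Equivalents: 51,010 g ÷ 50 g/eq = 1020 eq.
NaHCO₃ supplies 1 eq per mole → 1020 mol.
Mass: 1020 mol × 84 g/mol = 85,700 g.

85.7 kg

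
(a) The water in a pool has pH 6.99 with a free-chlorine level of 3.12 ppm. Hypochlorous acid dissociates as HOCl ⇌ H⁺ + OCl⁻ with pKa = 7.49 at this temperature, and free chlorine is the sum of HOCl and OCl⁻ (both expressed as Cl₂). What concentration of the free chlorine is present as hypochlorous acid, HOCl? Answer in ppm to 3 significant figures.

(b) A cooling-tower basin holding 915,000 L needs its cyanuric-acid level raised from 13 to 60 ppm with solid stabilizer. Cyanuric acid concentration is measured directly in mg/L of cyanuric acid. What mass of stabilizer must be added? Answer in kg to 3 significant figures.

(a) [OCl⁻]/[HOCl] = 10^(pH − pKa) = 10^(6.99 − 7.49) = 10^-0.50 = 0.3162.
(a) Fraction as HOCl = 1 / (1 + 0.3162) = 0.7597.
(a) HOCl = 0.7597 × 3.12 ppm = 2.37 ppm.

(b) CYA to add: (60 − 13) = 47 mg/L × 915,000 L = 43,000 g cyanuric acid.

(a) 2.37 ppm; (b) 43.0 kg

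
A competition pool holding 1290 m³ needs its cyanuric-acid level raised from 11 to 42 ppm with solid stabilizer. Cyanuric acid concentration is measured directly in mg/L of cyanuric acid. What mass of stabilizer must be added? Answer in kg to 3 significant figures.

Volume: 1290 m³ = 1,290,000 L.
CYA to add: (42 − 11) = 31 mg/L × 1,290,000 L = 39,990 g cyanuric acid.

40.0 kg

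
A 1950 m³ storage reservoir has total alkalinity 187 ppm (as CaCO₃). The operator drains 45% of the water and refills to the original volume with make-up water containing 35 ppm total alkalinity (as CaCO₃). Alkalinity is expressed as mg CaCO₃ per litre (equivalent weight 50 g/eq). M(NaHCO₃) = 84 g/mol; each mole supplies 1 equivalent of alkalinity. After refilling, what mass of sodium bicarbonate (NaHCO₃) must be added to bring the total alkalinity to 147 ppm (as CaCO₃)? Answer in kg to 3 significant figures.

Volume: 1950 m³ = 1,950,000 L.
After draining 45% and refilling: 187 × 0.55 + 35 × 0.45 = 118.6 ppm.
Deficit to target: 147 − 118.6 = 28.4 mg/L.
As CaCO₃: 28.4 mg/L × 1,950,000 L = 55,380 g; ÷ 50 g/eq ÷ 1 = 1108 mol NaHCO₃.
Mass: 1108 × 84 = 93,040 g.

93.0 kg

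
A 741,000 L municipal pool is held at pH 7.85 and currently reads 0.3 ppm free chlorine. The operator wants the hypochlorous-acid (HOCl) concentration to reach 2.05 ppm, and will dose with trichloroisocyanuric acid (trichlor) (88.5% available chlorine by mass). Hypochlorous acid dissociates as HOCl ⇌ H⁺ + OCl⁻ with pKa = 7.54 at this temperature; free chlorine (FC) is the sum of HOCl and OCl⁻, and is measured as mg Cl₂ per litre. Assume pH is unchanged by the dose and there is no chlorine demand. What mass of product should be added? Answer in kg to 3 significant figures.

[OCl⁻]/[HOCl] = 10^(pH − pKa) = 10^(7.85 − 7.54) = 2.042; fraction as HOCl = 1/(1 + 2.042) = 0.3288.
Free chlorine required for 2.05 ppm HOCl: 2.05 / 0.3288 = 6.236 ppm.
FC to add: 6.236 − 0.3 = 5.936 mg/L as Cl₂.
Cl₂ equivalent: 5.936 mg/L × 741,000 L = 4398 g.
Product at 88.5% available Cl: 4398 / 0.885 = 4970 g.

4.97 kg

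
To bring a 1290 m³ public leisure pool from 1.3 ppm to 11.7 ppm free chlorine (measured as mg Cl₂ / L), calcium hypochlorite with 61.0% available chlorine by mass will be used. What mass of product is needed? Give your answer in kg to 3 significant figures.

22.0 kg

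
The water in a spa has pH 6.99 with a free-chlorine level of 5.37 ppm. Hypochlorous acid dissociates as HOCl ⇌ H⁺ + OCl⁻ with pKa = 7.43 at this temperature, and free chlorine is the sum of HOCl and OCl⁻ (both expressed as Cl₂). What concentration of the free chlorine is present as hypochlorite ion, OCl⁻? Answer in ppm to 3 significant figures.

[OCl⁻]/[HOCl] = 10^(pH − pKa) = 10^(6.99 − 7.43) = 10^-0.44 = 0.3631.
Fraction as HOCl = 1 / (1 + 0.3631) = 0.7336.
OCl⁻ = (1 − 0.7336) × 5.37 ppm = 1.43 ppm.

1.43 ppm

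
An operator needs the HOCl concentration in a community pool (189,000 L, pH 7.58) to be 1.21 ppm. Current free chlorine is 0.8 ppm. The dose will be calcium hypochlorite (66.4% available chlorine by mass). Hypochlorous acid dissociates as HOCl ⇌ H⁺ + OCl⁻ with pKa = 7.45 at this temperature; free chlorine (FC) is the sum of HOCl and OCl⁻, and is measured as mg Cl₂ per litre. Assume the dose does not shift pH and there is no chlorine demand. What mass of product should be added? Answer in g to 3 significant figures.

[OCl⁻]/[HOCl] = 10^(pH − pKa) = 10^(7.58 − 7.45) = 1.349; fraction as HOCl = 1/(1 + 1.349) = 0.4257.
Free chlorine required for 1.21 ppm HOCl: 1.21 / 0.4257 = 2.842 ppm.
FC to add: 2.842 − 0.8 = 2.042 mg/L as Cl₂.
Cl₂ equivalent: 2.042 mg/L × 189,000 L = 386 g.
Product at 66.4% available Cl: 386 / 0.664 = 581.3 g.

581 g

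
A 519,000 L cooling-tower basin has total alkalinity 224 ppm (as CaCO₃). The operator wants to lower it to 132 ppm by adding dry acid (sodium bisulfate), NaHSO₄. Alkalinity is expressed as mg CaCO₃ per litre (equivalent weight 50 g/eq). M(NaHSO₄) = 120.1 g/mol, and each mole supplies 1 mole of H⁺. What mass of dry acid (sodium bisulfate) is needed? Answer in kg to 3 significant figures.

Alkalinity to neutralize: (224 − 132) = 92 mg/L as CaCO₃ × 519,000 L = 47,750 g as CaCO₃.
Equivalents of H⁺ required: 47,750 ÷ 50 g/eq = 955 eq = 955 mol NaHSO₄.
Mass of NaHSO₄: 955 × 120.1 = 114,700 g.

115 kg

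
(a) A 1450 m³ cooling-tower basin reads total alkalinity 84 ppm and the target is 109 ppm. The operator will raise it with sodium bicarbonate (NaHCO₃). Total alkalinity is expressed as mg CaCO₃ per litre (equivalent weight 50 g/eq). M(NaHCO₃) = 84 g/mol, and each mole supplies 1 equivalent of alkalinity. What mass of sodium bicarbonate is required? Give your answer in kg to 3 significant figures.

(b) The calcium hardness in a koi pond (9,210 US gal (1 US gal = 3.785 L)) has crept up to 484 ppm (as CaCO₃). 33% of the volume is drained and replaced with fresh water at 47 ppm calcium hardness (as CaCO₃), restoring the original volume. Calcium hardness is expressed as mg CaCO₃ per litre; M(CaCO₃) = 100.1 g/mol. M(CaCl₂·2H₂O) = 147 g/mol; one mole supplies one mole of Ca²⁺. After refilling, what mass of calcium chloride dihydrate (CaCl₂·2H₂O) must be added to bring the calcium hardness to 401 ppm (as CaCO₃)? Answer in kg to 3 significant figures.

(a) 60.9 kg; (b) 3.13 kg

(a) Volume: 1450 m³ = 1,450,000 L.
(a) Alkalinity to add: (109 − 84) = 25 mg/L as CaCO₃ × 1,450,000 L = 36,250 g as CaCO₃.
(a) Equivalents: 36,250 g ÷ 50 g/eq = 725 eq.
(a) NaHCO₃ supplies 1 eq per mole → 725 mol.
(a) Mass: 725 mol × 84 g/mol = 60,900 g.

(b) Volume: 9,210 US gal × 3.785 L/gal = 34,860 L.
(b) After draining 33% and refilling: 484 × 0.67 + 47 × 0.33 = 339.79 ppm.
(b) Deficit to target: 401 − 339.79 = 61.21 mg/L.
(b) As CaCO₃: 61.21 mg/L × 34,860 L = 2134 g; ÷ 100.1 = 21.32 mol Ca²⁺.
(b) Mass: 21.32 × 147 = 3134 g.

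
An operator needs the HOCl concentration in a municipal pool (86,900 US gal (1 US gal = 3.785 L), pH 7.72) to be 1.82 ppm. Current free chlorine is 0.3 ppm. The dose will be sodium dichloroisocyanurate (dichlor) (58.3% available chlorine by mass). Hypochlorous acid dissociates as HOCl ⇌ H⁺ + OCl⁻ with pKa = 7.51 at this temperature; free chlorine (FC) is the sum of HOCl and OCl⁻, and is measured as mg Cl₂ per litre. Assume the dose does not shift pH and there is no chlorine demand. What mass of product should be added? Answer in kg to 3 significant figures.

2.52 kg

Volume: 86,900 US gal × 3.785 L/gal = 328,916 L.
[OCl⁻]/[HOCl] = 10^(pH − pKa) = 10^(7.72 − 7.51) = 1.622; fraction as HOCl = 1/(1 + 1.622) = 0.3814.
Free chlorine required for 1.82 ppm HOCl: 1.82 / 0.3814 = 4.772 ppm.
FC to add: 4.772 − 0.3 = 4.472 mg/L as Cl₂.
Cl₂ equivalent: 4.472 mg/L × 328,916 L = 1471 g.
Product at 58.3% available Cl: 1471 / 0.583 = 2523 g.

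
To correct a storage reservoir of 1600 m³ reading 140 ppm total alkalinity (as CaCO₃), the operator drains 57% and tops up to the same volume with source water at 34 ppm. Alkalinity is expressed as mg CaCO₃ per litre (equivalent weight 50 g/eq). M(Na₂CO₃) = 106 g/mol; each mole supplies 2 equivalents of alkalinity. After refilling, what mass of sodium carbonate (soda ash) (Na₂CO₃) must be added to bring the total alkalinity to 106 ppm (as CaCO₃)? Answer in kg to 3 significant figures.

44.8 kg

Volume: 1600 m³ = 1,600,000 L.
After draining 57% and refilling: 140 × 0.43 + 34 × 0.57 = 79.58 ppm.
Deficit to target: 106 − 79.58 = 26.42 mg/L.
As CaCO₃: 26.42 mg/L × 1,600,000 L = 42,270 g; ÷ 50 g/eq ÷ 2 = 422.7 mol Na₂CO₃.
Mass: 422.7 × 106 = 44,810 g.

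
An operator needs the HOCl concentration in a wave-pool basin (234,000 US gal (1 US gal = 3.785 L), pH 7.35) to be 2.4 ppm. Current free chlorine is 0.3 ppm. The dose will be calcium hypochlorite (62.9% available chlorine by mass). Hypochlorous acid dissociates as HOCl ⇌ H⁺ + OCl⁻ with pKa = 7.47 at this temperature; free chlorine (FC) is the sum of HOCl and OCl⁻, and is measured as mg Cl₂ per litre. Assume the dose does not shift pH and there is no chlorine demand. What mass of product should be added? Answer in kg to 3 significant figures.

5.52 kg

Volume: 234,000 US gal × 3.785 L/gal = 885,690 L.
[OCl⁻]/[HOCl] = 10^(pH − pKa) = 10^(7.35 − 7.47) = 0.7586; fraction as HOCl = 1/(1 + 0.7586) = 0.5686.
Free chlorine required for 2.4 ppm HOCl: 2.4 / 0.5686 = 4.221 ppm.
FC to add: 4.221 − 0.3 = 3.921 mg/L as Cl₂.
Cl₂ equivalent: 3.921 mg/L × 885,690 L = 3472 g.
Product at 62.9% available Cl: 3472 / 0.629 = 5521 g.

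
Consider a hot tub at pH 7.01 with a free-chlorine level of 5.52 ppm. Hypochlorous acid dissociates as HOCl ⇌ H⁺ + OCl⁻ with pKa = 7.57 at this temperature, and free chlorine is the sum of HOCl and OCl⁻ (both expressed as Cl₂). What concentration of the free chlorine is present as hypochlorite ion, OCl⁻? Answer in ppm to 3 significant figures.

1.19 ppm

[OCl⁻]/[HOCl] = 10^(pH − pKa) = 10^(7.01 − 7.57) = 10^-0.56 = 0.2754.
Fraction as HOCl = 1 / (1 + 0.2754) = 0.7841.
OCl⁻ = (1 − 0.7841) × 5.52 ppm = 1.192 ppm.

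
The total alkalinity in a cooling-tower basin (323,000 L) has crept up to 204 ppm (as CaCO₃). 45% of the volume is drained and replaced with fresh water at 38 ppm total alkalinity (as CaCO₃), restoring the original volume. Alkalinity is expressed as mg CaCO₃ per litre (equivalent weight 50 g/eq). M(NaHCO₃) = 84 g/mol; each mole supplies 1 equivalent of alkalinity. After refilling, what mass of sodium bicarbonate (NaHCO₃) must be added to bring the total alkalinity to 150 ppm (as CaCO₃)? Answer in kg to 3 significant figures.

11.2 kg

After draining 45% and refilling: 204 × 0.55 + 38 × 0.45 = 129.3 ppm.
Deficit to target: 150 − 129.3 = 20.7 mg/L.
As CaCO₃: 20.7 mg/L × 323,000 L = 6686 g; ÷ 50 g/eq ÷ 1 = 133.7 mol NaHCO₃.
Mass: 133.7 × 84 = 11,230 g.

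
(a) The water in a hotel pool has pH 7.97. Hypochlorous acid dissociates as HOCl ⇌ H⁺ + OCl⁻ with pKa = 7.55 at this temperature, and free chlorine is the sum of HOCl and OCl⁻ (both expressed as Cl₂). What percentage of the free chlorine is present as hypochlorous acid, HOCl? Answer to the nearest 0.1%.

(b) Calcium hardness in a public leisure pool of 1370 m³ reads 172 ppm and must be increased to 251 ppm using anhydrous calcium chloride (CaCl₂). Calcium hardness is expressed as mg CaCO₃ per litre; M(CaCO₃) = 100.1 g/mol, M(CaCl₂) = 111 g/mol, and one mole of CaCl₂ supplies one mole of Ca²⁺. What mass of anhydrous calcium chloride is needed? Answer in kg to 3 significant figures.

(a) 27.5%; (b) 120 kg

(a) [OCl⁻]/[HOCl] = 10^(pH − pKa) = 10^(7.97 − 7.55) = 10^0.42 = 2.63.
(a) Fraction as HOCl = 1 / (1 + 2.63) = 0.2755.

(b) Volume: 1370 m³ = 1,370,000 L.
(b) Hardness to add: (251 − 172) = 79 mg/L as CaCO₃ × 1,370,000 L = 108,200 g as CaCO₃.
(b) Moles of Ca²⁺ (1 mol Ca²⁺ ≡ 1 mol CaCO₃): 108,200 / 100.1 g/mol = 1081 mol.
(b) Mass of CaCl₂: 1081 × 111 = 120,000 g.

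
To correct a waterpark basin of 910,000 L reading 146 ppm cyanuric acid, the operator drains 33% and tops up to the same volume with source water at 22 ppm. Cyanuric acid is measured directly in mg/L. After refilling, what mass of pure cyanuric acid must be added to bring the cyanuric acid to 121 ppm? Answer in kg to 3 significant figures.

14.5 kg

After draining 33% and refilling: 146 × 0.67 + 22 × 0.33 = 105.08 ppm.
Deficit to target: 121 − 105.08 = 15.92 mg/L.
Mass: 15.92 mg/L × 910,000 L = 14,490 g cyanuric acid.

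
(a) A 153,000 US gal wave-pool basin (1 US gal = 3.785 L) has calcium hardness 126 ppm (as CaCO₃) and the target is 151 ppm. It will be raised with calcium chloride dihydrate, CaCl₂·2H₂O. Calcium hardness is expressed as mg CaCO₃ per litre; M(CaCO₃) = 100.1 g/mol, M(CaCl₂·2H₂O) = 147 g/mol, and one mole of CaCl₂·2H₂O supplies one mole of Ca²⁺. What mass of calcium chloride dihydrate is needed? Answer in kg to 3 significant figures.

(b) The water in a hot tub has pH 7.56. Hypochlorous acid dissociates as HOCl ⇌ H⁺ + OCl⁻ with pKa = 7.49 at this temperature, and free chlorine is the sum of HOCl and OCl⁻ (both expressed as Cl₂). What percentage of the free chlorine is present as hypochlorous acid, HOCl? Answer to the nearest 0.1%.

(a) 21.3 kg; (b) 46.0%

(a) Volume: 153,000 US gal × 3.785 L/gal = 579,105 L.
(a) Hardness to add: (151 − 126) = 25 mg/L as CaCO₃ × 579,105 L = 14,480 g as CaCO₃.
(a) Moles of Ca²⁺ (1 mol Ca²⁺ ≡ 1 mol CaCO₃): 14,480 / 100.1 g/mol = 144.6 mol.
(a) Mass of CaCl₂·2H₂O: 144.6 × 147 = 21,260 g.

(b) [OCl⁻]/[HOCl] = 10^(pH − pKa) = 10^(7.56 − 7.49) = 10^0.07 = 1.175.
(b) Fraction as HOCl = 1 / (1 + 1.175) = 0.4598.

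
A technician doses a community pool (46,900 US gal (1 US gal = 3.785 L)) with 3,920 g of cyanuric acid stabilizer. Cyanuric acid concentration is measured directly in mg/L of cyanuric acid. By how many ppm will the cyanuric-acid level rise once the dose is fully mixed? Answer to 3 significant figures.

22.1 ppm

Volume: 46,900 US gal × 3.785 L/gal = 177,516 L.
Rise: 3,920 g / 177,516 L × 1000 = 22.08 mg/L.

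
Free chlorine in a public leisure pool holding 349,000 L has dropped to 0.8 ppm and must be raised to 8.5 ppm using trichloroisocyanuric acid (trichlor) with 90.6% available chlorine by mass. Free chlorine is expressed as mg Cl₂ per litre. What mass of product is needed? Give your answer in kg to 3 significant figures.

Chlorine deficit: 8.5 − 0.8 = 7.7 ppm = 7.7 mg/L as Cl₂.
Cl₂ equivalent needed: 7.7 mg/L × 349,000 L = 2,687,000 mg = 2687 g.
Product at 90.6% available chlorine: 2687 / 0.906 = 2966 g.

2.97 kg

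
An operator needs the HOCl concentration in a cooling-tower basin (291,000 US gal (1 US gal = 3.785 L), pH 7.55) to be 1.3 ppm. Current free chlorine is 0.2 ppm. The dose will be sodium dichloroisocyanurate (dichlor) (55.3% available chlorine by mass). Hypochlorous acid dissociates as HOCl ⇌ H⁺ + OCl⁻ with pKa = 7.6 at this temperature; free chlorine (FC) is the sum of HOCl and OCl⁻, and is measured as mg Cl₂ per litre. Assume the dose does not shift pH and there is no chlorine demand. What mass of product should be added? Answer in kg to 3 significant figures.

Volume: 291,000 US gal × 3.785 L/gal = 1,101,435 L.
[OCl⁻]/[HOCl] = 10^(pH − pKa) = 10^(7.55 − 7.6) = 0.8913; fraction as HOCl = 1/(1 + 0.8913) = 0.5288.
Free chlorine required for 1.3 ppm HOCl: 1.3 / 0.5288 = 2.459 ppm.
FC to add: 2.459 − 0.2 = 2.259 mg/L as Cl₂.
Cl₂ equivalent: 2.259 mg/L × 1,101,435 L = 2488 g.
Product at 55.3% available Cl: 2488 / 0.553 = 4499 g.

4.50 kg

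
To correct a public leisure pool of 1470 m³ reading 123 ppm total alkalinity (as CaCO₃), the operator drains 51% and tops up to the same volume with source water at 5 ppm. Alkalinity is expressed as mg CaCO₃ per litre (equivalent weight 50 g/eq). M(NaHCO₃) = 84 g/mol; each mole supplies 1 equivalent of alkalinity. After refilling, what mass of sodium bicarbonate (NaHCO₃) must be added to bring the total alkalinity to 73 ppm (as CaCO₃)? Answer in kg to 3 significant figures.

Volume: 1470 m³ = 1,470,000 L.
After draining 51% and refilling: 123 × 0.49 + 5 × 0.51 = 62.82 ppm.
Deficit to target: 73 − 62.82 = 10.18 mg/L.
As CaCO₃: 10.18 mg/L × 1,470,000 L = 14,960 g; ÷ 50 g/eq ÷ 1 = 299.3 mol NaHCO₃.
Mass: 299.3 × 84 = 25,140 g.

25.1 kg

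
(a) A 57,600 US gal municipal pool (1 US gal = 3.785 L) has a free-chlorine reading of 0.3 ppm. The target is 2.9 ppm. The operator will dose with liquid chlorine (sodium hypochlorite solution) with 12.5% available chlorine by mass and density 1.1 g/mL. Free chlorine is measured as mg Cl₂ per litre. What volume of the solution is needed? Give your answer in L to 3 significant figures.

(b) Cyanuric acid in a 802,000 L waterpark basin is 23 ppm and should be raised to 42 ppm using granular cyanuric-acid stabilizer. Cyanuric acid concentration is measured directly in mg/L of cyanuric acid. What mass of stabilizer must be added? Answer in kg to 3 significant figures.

(a) Volume: 57,600 US gal × 3.785 L/gal = 218,016 L.
(a) Chlorine deficit: 2.9 − 0.3 = 2.6 ppm = 2.6 mg/L as Cl₂.
(a) Cl₂ equivalent needed: 2.6 mg/L × 218,016 L = 566,800 mg = 566.8 g.
(a) Product at 12.5% available chlorine: 566.8 / 0.125 = 4535 g.
(a) Volume at density 1.1 g/mL: 4535 g ÷ 1.1 g/mL = 4122 mL.

(b) CYA to add: (42 − 23) = 19 mg/L × 802,000 L = 15,240 g cyanuric acid.

(a) 4.12 L; (b) 15.2 kg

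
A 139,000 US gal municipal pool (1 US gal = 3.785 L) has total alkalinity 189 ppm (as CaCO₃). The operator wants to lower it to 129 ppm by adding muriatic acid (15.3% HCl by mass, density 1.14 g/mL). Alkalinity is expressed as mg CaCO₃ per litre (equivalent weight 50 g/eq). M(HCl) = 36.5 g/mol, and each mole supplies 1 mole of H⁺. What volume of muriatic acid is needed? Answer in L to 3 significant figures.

Volume: 139,000 US gal × 3.785 L/gal = 526,115 L.
Alkalinity to neutralize: (189 − 129) = 60 mg/L as CaCO₃ × 526,115 L = 31,570 g as CaCO₃.
Equivalents of H⁺ required: 31,570 ÷ 50 g/eq = 631.3 eq = 631.3 mol HCl.
Mass of HCl: 631.3 × 36.5 = 23,040 g.
Mass of 15.3% solution: 23,040 / 0.153 = 150,600 g.
Volume: 150,600 g ÷ 1.14 g/mL = 132,100 mL.

132 L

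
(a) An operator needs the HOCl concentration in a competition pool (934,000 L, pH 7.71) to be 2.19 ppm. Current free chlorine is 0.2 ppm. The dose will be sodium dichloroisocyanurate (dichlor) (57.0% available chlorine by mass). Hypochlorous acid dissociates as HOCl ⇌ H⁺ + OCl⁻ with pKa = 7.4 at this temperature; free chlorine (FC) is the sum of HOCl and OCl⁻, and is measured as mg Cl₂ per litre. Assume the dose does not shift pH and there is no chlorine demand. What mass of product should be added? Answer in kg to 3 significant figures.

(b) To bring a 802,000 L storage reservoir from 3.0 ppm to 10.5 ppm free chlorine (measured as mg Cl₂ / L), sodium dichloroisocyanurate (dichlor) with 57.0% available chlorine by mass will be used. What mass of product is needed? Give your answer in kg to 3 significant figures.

(a) [OCl⁻]/[HOCl] = 10^(pH − pKa) = 10^(7.71 − 7.4) = 2.042; fraction as HOCl = 1/(1 + 2.042) = 0.3288.
(a) Free chlorine required for 2.19 ppm HOCl: 2.19 / 0.3288 = 6.661 ppm.
(a) FC to add: 6.661 − 0.2 = 6.461 mg/L as Cl₂.
(a) Cl₂ equivalent: 6.461 mg/L × 934,000 L = 6035 g.
(a) Product at 57.0% available Cl: 6035 / 0.57 = 10,590 g.

(b) Chlorine deficit: 10.5 − 3.0 = 7.5 ppm = 7.5 mg/L as Cl₂.
(b) Cl₂ equivalent needed: 7.5 mg/L × 802,000 L = 6,015,000 mg = 6015 g.
(b) Product at 57.0% available chlorine: 6015 / 0.57 = 10,550 g.

(a) 10.6 kg; (b) 10.6 kg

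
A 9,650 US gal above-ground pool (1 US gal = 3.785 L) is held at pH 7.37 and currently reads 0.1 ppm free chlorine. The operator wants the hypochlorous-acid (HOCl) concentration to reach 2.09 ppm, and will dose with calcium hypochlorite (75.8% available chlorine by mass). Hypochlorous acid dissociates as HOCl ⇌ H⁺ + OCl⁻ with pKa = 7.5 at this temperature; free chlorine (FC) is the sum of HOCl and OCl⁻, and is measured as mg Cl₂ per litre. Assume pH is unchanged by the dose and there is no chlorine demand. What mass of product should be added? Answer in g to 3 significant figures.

Volume: 9,650 US gal × 3.785 L/gal = 36,525 L.
[OCl⁻]/[HOCl] = 10^(pH − pKa) = 10^(7.37 − 7.5) = 0.7413; fraction as HOCl = 1/(1 + 0.7413) = 0.5743.
Free chlorine required for 2.09 ppm HOCl: 2.09 / 0.5743 = 3.639 ppm.
FC to add: 3.639 − 0.1 = 3.539 mg/L as Cl₂.
Cl₂ equivalent: 3.539 mg/L × 36,525 L = 129.3 g.
Product at 75.8% available Cl: 129.3 / 0.758 = 170.5 g.

171 g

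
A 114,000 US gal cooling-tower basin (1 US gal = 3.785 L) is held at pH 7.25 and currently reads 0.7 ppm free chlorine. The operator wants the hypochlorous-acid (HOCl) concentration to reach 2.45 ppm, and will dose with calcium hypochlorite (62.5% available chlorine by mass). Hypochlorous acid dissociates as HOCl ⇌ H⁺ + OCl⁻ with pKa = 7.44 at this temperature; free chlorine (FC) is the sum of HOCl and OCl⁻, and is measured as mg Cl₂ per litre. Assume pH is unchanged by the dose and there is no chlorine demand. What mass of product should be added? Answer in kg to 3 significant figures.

2.30 kg

Volume: 114,000 US gal × 3.785 L/gal = 431,490 L.
[OCl⁻]/[HOCl] = 10^(pH − pKa) = 10^(7.25 − 7.44) = 0.6457; fraction as HOCl = 1/(1 + 0.6457) = 0.6077.
Free chlorine required for 2.45 ppm HOCl: 2.45 / 0.6077 = 4.032 ppm.
FC to add: 4.032 − 0.7 = 3.332 mg/L as Cl₂.
Cl₂ equivalent: 3.332 mg/L × 431,490 L = 1438 g.
Product at 62.5% available Cl: 1438 / 0.625 = 2300 g.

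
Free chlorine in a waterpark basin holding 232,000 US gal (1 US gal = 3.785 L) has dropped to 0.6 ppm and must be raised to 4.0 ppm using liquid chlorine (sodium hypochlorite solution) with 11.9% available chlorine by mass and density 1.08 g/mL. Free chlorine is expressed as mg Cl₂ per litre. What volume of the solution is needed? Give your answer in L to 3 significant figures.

23.2 L

Volume: 232,000 US gal × 3.785 L/gal = 878,120 L.
Chlorine deficit: 4.0 − 0.6 = 3.4 ppm = 3.4 mg/L as Cl₂.
Cl₂ equivalent needed: 3.4 mg/L × 878,120 L = 2,986,000 mg = 2986 g.
Product at 11.9% available chlorine: 2986 / 0.119 = 25,090 g.
Volume at density 1.08 g/mL: 25,090 g ÷ 1.08 g/mL = 23,230 mL.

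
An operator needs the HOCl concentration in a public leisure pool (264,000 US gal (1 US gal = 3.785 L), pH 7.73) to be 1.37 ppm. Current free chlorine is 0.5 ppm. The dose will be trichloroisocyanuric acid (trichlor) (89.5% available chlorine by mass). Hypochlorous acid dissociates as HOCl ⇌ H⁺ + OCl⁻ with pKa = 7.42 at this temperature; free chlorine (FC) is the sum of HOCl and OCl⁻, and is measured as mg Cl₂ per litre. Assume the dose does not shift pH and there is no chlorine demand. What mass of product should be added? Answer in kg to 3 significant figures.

Volume: 264,000 US gal × 3.785 L/gal = 999,240 L.
[OCl⁻]/[HOCl] = 10^(pH − pKa) = 10^(7.73 − 7.42) = 2.042; fraction as HOCl = 1/(1 + 2.042) = 0.3288.
Free chlorine required for 1.37 ppm HOCl: 1.37 / 0.3288 = 4.167 ppm.
FC to add: 4.167 − 0.5 = 3.667 mg/L as Cl₂.
Cl₂ equivalent: 3.667 mg/L × 999,240 L = 3664 g.
Product at 89.5% available Cl: 3664 / 0.895 = 4094 g.

4.09 kg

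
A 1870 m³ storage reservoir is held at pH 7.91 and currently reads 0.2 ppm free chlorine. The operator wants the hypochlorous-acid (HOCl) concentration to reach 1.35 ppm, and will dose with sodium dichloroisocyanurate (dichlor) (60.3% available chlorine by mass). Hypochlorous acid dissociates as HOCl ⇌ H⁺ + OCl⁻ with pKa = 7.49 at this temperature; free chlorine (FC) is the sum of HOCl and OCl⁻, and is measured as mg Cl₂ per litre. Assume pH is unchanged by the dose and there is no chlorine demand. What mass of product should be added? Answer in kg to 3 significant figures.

Volume: 1870 m³ = 1,870,000 L.
[OCl⁻]/[HOCl] = 10^(pH − pKa) = 10^(7.91 − 7.49) = 2.63; fraction as HOCl = 1/(1 + 2.63) = 0.2755.
Free chlorine required for 1.35 ppm HOCl: 1.35 / 0.2755 = 4.901 ppm.
FC to add: 4.901 − 0.2 = 4.701 mg/L as Cl₂.
Cl₂ equivalent: 4.701 mg/L × 1,870,000 L = 8791 g.
Product at 60.3% available Cl: 8791 / 0.603 = 14,580 g.

14.6 kg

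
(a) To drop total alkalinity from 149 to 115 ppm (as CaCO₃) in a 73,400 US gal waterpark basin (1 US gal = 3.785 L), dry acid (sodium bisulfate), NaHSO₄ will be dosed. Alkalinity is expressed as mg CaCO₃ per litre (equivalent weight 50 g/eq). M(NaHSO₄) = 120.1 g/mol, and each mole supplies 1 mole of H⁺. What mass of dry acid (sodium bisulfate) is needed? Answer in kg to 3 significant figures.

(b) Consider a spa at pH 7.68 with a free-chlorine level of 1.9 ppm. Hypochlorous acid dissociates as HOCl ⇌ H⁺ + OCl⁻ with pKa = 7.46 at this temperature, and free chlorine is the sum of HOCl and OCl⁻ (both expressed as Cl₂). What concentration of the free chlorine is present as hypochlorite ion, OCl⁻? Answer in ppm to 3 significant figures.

(a) 22.7 kg; (b) 1.19 ppm

(a) Volume: 73,400 US gal × 3.785 L/gal = 277,819 L.
(a) Alkalinity to neutralize: (149 − 115) = 34 mg/L as CaCO₃ × 277,819 L = 9446 g as CaCO₃.
(a) Equivalents of H⁺ required: 9446 ÷ 50 g/eq = 188.9 eq = 188.9 mol NaHSO₄.
(a) Mass of NaHSO₄: 188.9 × 120.1 = 22,690 g.

(b) [OCl⁻]/[HOCl] = 10^(pH − pKa) = 10^(7.68 − 7.46) = 10^0.22 = 1.66.
(b) Fraction as HOCl = 1 / (1 + 1.66) = 0.376.
(b) OCl⁻ = (1 − 0.376) × 1.9 ppm = 1.186 ppm.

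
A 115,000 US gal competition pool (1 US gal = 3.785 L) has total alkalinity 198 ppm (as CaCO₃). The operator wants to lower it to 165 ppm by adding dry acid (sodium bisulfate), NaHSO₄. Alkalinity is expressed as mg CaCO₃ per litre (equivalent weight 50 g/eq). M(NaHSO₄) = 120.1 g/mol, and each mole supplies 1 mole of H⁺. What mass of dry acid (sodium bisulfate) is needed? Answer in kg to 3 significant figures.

Volume: 115,000 US gal × 3.785 L/gal = 435,275 L.
Alkalinity to neutralize: (198 − 165) = 33 mg/L as CaCO₃ × 435,275 L = 14,360 g as CaCO₃.
Equivalents of H⁺ required: 14,360 ÷ 50 g/eq = 287.3 eq = 287.3 mol NaHSO₄.
Mass of NaHSO₄: 287.3 × 120.1 = 34,500 g.

34.5 kg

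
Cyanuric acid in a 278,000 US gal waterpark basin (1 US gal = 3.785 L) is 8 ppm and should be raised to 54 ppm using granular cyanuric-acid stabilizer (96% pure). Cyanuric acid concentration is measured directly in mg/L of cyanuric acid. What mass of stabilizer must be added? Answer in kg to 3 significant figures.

Volume: 278,000 US gal × 3.785 L/gal = 1,052,230 L.
CYA to add: (54 − 8) = 46 mg/L × 1,052,230 L = 48,400 g cyanuric acid.
At 96% purity: 48,400 / 0.96 = 50,420 g product.

50.4 kg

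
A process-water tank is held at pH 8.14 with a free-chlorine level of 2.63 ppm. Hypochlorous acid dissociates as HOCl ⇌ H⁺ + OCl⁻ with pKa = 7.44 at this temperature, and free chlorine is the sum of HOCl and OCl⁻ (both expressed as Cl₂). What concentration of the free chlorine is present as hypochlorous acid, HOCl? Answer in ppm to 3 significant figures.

0.437 ppm

[OCl⁻]/[HOCl] = 10^(pH − pKa) = 10^(8.14 − 7.44) = 10^0.70 = 5.012.
Fraction as HOCl = 1 / (1 + 5.012) = 0.1663.
HOCl = 0.1663 × 2.63 ppm = 0.4375 ppm.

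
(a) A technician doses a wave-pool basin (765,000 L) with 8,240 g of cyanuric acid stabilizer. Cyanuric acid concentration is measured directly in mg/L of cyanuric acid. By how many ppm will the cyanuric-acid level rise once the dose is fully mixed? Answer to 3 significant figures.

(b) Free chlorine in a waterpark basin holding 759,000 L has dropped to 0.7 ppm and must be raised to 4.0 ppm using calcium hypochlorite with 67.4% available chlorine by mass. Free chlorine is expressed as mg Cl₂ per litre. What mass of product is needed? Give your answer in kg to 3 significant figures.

(a) 10.8 ppm; (b) 3.72 kg

(a) Rise: 8,240 g / 765,000 L × 1000 = 10.77 mg/L.

(b) Chlorine deficit: 4.0 − 0.7 = 3.3 ppm = 3.3 mg/L as Cl₂.
(b) Cl₂ equivalent needed: 3.3 mg/L × 759,000 L = 2,505,000 mg = 2505 g.
(b) Product at 67.4% available chlorine: 2505 / 0.674 = 3716 g.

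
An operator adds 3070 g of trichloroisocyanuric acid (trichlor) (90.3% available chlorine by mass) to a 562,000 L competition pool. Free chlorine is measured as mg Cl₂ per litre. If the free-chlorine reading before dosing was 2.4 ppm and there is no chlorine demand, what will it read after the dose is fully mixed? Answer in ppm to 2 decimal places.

Available chlorine delivered: 3070 g × 0.903 = 2772 g as Cl₂.
Concentration rise: 2772 g / 562,000 L = 4.933 mg/L = 4.93 ppm.
Final FC: 2.4 + 4.93 = 7.33 ppm.

7.33 ppm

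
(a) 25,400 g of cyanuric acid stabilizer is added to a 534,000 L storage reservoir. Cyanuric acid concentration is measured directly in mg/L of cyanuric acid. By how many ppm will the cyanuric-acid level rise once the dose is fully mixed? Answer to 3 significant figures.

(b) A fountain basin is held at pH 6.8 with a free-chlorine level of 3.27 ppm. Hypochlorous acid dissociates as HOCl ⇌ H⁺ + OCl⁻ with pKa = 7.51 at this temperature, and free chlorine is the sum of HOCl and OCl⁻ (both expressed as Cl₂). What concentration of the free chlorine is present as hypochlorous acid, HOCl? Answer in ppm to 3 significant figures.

(a) 47.6 ppm; (b) 2.74 ppm

(a) Rise: 25,400 g / 534,000 L × 1000 = 47.57 mg/L.

(b) [OCl⁻]/[HOCl] = 10^(pH − pKa) = 10^(6.8 − 7.51) = 10^-0.71 = 0.195.
(b) Fraction as HOCl = 1 / (1 + 0.195) = 0.8368.
(b) HOCl = 0.8368 × 3.27 ppm = 2.736 ppm.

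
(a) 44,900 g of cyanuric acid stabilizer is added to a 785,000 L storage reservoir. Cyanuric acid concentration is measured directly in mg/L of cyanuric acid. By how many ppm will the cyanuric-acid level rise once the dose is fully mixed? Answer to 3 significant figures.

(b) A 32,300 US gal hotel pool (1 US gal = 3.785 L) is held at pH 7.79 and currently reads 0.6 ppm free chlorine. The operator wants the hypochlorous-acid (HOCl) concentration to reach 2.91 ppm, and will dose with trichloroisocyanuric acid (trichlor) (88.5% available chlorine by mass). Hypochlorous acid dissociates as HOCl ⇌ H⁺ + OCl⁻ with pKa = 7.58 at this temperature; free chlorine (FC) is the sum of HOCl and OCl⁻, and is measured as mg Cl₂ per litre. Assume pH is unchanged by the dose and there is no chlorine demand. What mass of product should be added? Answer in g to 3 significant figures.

(a) Rise: 44,900 g / 785,000 L × 1000 = 57.2 mg/L.

(b) Volume: 32,300 US gal × 3.785 L/gal = 122,256 L.
(b) [OCl⁻]/[HOCl] = 10^(pH − pKa) = 10^(7.79 − 7.58) = 1.622; fraction as HOCl = 1/(1 + 1.622) = 0.3814.
(b) Free chlorine required for 2.91 ppm HOCl: 2.91 / 0.3814 = 7.629 ppm.
(b) FC to add: 7.629 − 0.6 = 7.029 mg/L as Cl₂.
(b) Cl₂ equivalent: 7.029 mg/L × 122,256 L = 859.4 g.
(b) Product at 88.5% available Cl: 859.4 / 0.885 = 971.1 g.

(a) 57.2 ppm; (b) 971 g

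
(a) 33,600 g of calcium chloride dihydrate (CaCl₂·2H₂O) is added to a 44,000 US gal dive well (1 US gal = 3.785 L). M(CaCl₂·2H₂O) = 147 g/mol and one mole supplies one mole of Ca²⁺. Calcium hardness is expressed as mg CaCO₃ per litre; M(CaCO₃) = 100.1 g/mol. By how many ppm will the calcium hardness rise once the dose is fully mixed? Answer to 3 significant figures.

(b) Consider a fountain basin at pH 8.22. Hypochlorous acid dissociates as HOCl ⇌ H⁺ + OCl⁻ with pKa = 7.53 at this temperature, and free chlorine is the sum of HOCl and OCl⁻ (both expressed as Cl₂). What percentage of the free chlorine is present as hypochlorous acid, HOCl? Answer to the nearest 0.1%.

(a) Volume: 44,000 US gal × 3.785 L/gal = 166,540 L.
(a) Moles of Ca²⁺: 33,600 g ÷ 147 g/mol = 228.6 mol.
(a) As CaCO₃: 228.6 mol × 100.1 g/mol = 22,880 g.
(a) Rise: 22,880 g / 166,540 L × 1000 = 137.4 mg/L.

(b) [OCl⁻]/[HOCl] = 10^(pH − pKa) = 10^(8.22 − 7.53) = 10^0.69 = 4.898.
(b) Fraction as HOCl = 1 / (1 + 4.898) = 0.1696.

(a) 137 ppm; (b) 17.0%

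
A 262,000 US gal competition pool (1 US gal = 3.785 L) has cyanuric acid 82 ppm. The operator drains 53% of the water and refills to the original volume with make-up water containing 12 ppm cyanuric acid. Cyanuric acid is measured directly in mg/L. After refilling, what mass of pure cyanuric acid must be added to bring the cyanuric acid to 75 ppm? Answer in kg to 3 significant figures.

Volume: 262,000 US gal × 3.785 L/gal = 991,670 L.
After draining 53% and refilling: 82 × 0.47 + 12 × 0.53 = 44.9 ppm.
Deficit to target: 75 − 44.9 = 30.1 mg/L.
Mass: 30.1 mg/L × 991,670 L = 29,850 g cyanuric acid.

29.8 kg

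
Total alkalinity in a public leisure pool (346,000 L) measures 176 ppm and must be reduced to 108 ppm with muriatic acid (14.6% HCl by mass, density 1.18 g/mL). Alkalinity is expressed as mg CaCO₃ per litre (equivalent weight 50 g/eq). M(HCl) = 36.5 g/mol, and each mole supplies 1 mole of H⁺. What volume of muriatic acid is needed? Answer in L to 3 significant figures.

99.7 L

Alkalinity to neutralize: (176 − 108) = 68 mg/L as CaCO₃ × 346,000 L = 23,530 g as CaCO₃.
Equivalents of H⁺ required: 23,530 ÷ 50 g/eq = 470.6 eq = 470.6 mol HCl.
Mass of HCl: 470.6 × 36.5 = 17,180 g.
Mass of 14.6% solution: 17,180 / 0.146 = 117,600 g.
Volume: 117,600 g ÷ 1.18 g/mL = 99,690 mL.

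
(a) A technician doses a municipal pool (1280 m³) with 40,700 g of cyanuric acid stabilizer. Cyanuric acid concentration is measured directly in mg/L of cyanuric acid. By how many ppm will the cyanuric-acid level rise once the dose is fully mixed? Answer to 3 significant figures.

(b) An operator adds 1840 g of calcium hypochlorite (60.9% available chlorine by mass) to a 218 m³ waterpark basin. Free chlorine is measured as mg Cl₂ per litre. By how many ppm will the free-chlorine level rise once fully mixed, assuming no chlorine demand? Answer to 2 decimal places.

(a) Volume: 1280 m³ = 1,280,000 L.
(a) Rise: 40,700 g / 1,280,000 L × 1000 = 31.8 mg/L.

(b) Volume: 218 m³ = 218,000 L.
(b) Available chlorine delivered: 1840 g × 0.609 = 1121 g as Cl₂.
(b) Concentration rise: 1121 g / 218,000 L = 5.14 mg/L = 5.14 ppm.

(a) 31.8 ppm; (b) 5.14 ppm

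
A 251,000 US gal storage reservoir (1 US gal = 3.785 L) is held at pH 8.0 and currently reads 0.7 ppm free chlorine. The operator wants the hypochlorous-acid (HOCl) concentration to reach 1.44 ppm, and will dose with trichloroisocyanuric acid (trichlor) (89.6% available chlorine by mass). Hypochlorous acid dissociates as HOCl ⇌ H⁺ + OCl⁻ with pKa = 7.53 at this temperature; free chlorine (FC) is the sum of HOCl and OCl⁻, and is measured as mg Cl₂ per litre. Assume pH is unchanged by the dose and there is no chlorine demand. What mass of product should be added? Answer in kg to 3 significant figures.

Volume: 251,000 US gal × 3.785 L/gal = 950,035 L.
[OCl⁻]/[HOCl] = 10^(pH − pKa) = 10^(8.0 − 7.53) = 2.951; fraction as HOCl = 1/(1 + 2.951) = 0.2531.
Free chlorine required for 1.44 ppm HOCl: 1.44 / 0.2531 = 5.69 ppm.
FC to add: 5.69 − 0.7 = 4.99 mg/L as Cl₂.
Cl₂ equivalent: 4.99 mg/L × 950,035 L = 4740 g.
Product at 89.6% available Cl: 4740 / 0.896 = 5291 g.

5.29 kg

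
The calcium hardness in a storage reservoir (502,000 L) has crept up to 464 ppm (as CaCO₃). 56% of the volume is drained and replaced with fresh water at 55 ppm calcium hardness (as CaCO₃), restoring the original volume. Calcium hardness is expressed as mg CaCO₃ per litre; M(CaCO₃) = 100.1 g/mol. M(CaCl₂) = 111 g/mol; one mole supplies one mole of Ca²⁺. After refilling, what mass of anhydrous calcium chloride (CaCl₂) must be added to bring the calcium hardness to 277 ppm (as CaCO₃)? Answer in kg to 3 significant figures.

23.4 kg

After draining 56% and refilling: 464 × 0.44 + 55 × 0.56 = 234.96 ppm.
Deficit to target: 277 − 234.96 = 42.04 mg/L.
As CaCO₃: 42.04 mg/L × 502,000 L = 21,100 g; ÷ 100.1 = 210.8 mol Ca²⁺.
Mass: 210.8 × 111 = 23,400 g.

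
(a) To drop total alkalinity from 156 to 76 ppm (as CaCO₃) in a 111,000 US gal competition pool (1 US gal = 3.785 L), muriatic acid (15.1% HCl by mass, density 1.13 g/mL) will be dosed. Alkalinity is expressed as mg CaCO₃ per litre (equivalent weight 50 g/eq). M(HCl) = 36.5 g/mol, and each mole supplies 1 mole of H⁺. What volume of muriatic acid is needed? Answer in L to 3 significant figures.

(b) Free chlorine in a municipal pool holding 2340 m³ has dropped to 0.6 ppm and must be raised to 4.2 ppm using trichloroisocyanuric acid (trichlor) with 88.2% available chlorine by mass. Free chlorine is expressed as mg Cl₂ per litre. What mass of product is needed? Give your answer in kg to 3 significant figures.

(a) Volume: 111,000 US gal × 3.785 L/gal = 420,135 L.
(a) Alkalinity to neutralize: (156 − 76) = 80 mg/L as CaCO₃ × 420,135 L = 33,610 g as CaCO₃.
(a) Equivalents of H⁺ required: 33,610 ÷ 50 g/eq = 672.2 eq = 672.2 mol HCl.
(a) Mass of HCl: 672.2 × 36.5 = 24,540 g.
(a) Mass of 15.1% solution: 24,540 / 0.151 = 162,500 g.
(a) Volume: 162,500 g ÷ 1.13 g/mL = 143,800 mL.

(b) Volume: 2340 m³ = 2,340,000 L.
(b) Chlorine deficit: 4.2 − 0.6 = 3.6 ppm = 3.6 mg/L as Cl₂.
(b) Cl₂ equivalent needed: 3.6 mg/L × 2,340,000 L = 8,424,000 mg = 8424 g.
(b) Product at 88.2% available chlorine: 8424 / 0.882 = 9551 g.

(a) 144 L; (b) 9.55 kg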